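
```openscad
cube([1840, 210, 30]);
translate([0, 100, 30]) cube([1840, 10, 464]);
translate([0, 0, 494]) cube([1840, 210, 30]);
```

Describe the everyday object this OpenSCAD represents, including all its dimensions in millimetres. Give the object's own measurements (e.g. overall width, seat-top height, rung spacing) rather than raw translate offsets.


An I-beam lying along x, 1840 mm long. Overall section height 524 mm. Two flanges 210 mm wide (y) and 30 mm thick, one on the floor and one at the top; a web 10 mm thick runs between them, centred on the flange width.


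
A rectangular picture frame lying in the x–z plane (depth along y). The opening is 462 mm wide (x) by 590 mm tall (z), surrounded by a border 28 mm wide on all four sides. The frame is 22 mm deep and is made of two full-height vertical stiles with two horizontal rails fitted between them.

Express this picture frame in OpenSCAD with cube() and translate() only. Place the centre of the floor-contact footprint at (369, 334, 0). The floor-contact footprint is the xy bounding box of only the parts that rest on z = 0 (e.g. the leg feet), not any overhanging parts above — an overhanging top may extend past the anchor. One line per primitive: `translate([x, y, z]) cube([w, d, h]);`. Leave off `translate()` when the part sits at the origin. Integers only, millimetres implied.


translate([110, 323, 0]) cube([28, 22, 646]);
translate([600, 323, 0]) cube([28, 22, 646]);
translate([138, 323, 0]) cube([462, 22, 28]);
translate([138, 323, 618]) cube([462, 22, 28]);


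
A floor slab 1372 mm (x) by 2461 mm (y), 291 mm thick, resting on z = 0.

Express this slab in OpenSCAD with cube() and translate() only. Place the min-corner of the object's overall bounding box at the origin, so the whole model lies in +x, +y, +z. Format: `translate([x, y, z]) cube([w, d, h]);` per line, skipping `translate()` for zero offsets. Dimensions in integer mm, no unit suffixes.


cube([1372, 2461, 291]);


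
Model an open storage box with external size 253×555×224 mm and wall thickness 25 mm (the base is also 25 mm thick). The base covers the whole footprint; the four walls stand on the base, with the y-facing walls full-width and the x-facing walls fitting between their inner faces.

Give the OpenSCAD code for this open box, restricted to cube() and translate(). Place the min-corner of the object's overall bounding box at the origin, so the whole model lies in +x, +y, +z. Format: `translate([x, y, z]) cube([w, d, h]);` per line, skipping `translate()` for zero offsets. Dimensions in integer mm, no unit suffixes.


cube([253, 555, 25]);
translate([0, 0, 25]) cube([253, 25, 199]);
translate([0, 530, 25]) cube([253, 25, 199]);
translate([0, 25, 25]) cube([25, 505, 199]);
translate([228, 25, 25]) cube([25, 505, 199]);


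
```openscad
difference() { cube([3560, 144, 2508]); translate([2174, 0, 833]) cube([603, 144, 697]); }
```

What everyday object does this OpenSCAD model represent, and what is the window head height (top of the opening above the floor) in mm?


A wall with a window opening. The window head height is 1530 mm.

A wall with a rectangular opening subtracted — a window. Sill at z = 833, opening 697 mm tall, so the head is at 833 + 697 = 1530 mm.


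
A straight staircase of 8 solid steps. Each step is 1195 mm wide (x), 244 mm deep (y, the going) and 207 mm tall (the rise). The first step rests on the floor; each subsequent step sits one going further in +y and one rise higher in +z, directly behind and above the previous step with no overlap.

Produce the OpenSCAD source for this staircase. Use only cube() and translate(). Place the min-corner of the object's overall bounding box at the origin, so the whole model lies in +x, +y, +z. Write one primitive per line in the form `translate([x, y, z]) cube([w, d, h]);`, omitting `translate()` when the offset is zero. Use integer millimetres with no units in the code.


cube([1195, 244, 207]);
translate([0, 244, 207]) cube([1195, 244, 207]);
translate([0, 488, 414]) cube([1195, 244, 207]);
translate([0, 732, 621]) cube([1195, 244, 207]);
translate([0, 976, 828]) cube([1195, 244, 207]);
translate([0, 1220, 1035]) cube([1195, 244, 207]);
translate([0, 1464, 1242]) cube([1195, 244, 207]);
translate([0, 1708, 1449]) cube([1195, 244, 207]);


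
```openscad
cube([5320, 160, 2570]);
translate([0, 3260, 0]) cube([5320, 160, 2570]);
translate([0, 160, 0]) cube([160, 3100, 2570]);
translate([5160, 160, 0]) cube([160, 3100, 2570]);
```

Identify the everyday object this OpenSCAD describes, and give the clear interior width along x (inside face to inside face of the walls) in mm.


A house (or room) frame. The interior width is 5000 mm.

Four 2570 mm walls enclosing a rectangle with no floor or roof — a room or house frame. Outside width is 5320 mm and wall thickness is 160 mm, so the interior width is 5320 − 2 × 160 = 5000 mm.


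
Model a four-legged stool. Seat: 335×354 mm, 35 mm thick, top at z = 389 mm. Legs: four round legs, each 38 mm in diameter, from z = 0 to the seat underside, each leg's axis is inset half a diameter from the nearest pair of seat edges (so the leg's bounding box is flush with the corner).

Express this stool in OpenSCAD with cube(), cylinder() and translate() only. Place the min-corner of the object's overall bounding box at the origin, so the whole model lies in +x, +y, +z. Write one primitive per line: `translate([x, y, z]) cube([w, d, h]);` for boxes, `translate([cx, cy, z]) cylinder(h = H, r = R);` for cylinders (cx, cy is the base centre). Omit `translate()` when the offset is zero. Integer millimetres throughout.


translate([0, 0, 354]) cube([335, 354, 35]);
translate([19, 19, 0]) cylinder(h = 354, r = 19);
translate([316, 19, 0]) cylinder(h = 354, r = 19);
translate([19, 335, 0]) cylinder(h = 354, r = 19);
translate([316, 335, 0]) cylinder(h = 354, r = 19);


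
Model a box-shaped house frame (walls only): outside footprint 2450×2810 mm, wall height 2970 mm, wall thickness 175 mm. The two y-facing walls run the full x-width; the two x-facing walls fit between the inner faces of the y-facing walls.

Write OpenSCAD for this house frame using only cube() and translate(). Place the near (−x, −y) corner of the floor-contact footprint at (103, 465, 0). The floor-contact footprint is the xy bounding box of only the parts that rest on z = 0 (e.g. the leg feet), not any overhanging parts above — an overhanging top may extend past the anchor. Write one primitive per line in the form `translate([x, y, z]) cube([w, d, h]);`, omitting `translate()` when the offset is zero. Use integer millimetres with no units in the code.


translate([103, 465, 0]) cube([2450, 175, 2970]);
translate([103, 3100, 0]) cube([2450, 175, 2970]);
translate([103, 640, 0]) cube([175, 2460, 2970]);
translate([2378, 640, 0]) cube([175, 2460, 2970]);


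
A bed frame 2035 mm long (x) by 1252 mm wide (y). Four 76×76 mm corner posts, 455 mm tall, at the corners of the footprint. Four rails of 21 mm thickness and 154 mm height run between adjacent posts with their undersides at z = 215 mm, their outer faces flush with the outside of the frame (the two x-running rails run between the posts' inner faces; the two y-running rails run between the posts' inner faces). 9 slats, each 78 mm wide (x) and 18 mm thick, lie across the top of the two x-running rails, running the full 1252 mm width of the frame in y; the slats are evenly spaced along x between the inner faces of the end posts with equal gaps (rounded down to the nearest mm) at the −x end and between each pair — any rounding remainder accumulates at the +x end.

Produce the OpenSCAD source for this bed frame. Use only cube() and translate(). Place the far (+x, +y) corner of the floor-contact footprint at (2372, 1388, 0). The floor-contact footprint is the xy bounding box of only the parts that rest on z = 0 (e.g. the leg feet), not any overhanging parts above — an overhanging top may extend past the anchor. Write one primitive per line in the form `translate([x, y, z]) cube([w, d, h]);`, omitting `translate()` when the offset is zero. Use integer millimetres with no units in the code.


translate([337, 136, 0]) cube([76, 76, 455]);
translate([337, 1312, 0]) cube([76, 76, 455]);
translate([2296, 136, 0]) cube([76, 76, 455]);
translate([2296, 1312, 0]) cube([76, 76, 455]);
translate([413, 136, 215]) cube([1883, 21, 154]);
translate([413, 1367, 215]) cube([1883, 21, 154]);
translate([337, 212, 215]) cube([21, 1100, 154]);
translate([2351, 212, 215]) cube([21, 1100, 154]);
translate([531, 136, 369]) cube([78, 1252, 18]);
translate([727, 136, 369]) cube([78, 1252, 18]);
translate([923, 136, 369]) cube([78, 1252, 18]);
translate([1119, 136, 369]) cube([78, 1252, 18]);
translate([1315, 136, 369]) cube([78, 1252, 18]);
translate([1511, 136, 369]) cube([78, 1252, 18]);
translate([1707, 136, 369]) cube([78, 1252, 18]);
translate([1903, 136, 369]) cube([78, 1252, 18]);
translate([2099, 136, 369]) cube([78, 1252, 18]);


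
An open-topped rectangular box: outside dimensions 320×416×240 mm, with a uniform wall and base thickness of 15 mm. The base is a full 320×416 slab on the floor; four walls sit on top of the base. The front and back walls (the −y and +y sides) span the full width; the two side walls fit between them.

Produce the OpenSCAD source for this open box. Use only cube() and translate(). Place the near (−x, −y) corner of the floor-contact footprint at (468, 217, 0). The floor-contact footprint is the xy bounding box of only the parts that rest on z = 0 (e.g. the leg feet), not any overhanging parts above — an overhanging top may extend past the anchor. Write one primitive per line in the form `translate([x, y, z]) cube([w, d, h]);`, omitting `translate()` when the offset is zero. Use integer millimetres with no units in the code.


translate([468, 217, 0]) cube([320, 416, 15]);
translate([468, 217, 15]) cube([320, 15, 225]);
translate([468, 618, 15]) cube([320, 15, 225]);
translate([468, 232, 15]) cube([15, 386, 225]);
translate([773, 232, 15]) cube([15, 386, 225]);


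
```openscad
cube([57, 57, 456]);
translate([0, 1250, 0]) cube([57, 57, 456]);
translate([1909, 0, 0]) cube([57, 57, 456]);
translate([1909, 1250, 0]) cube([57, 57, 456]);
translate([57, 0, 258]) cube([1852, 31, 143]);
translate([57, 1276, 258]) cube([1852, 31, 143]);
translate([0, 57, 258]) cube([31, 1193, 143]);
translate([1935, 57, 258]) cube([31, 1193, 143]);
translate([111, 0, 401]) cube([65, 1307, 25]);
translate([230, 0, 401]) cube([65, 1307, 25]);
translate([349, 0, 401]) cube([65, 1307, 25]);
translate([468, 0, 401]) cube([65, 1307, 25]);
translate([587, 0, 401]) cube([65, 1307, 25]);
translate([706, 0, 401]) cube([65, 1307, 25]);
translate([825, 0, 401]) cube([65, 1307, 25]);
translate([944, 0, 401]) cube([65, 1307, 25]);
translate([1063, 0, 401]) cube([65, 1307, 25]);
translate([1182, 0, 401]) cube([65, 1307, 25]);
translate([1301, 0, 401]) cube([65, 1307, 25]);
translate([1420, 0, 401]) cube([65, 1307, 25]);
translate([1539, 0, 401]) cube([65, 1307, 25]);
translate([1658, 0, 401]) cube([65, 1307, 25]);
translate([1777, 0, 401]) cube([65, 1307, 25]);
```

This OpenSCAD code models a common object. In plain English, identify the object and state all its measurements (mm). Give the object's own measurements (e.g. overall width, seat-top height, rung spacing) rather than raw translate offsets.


A bed frame 1966 mm long (x) by 1307 mm wide (y). Four 57×57 mm corner posts, 456 mm tall, at the corners of the footprint. Four rails of 31 mm thickness and 143 mm height run between adjacent posts with their undersides at z = 258 mm, their outer faces flush with the outside of the frame (the two x-running rails run between the posts' inner faces; the two y-running rails run between the posts' inner faces). 15 slats, each 65 mm wide (x) and 25 mm thick, lie across the top of the two x-running rails, running the full 1307 mm width of the frame in y; along x they sit between the end posts with a 54 mm gap after the −x posts and between neighbouring slats, leaving 67 mm before the +x posts.


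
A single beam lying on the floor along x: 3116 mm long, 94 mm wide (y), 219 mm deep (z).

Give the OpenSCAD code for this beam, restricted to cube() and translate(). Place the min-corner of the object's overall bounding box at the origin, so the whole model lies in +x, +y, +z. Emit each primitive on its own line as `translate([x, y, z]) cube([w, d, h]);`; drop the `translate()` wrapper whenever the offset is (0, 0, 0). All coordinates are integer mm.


cube([3116, 94, 219]);


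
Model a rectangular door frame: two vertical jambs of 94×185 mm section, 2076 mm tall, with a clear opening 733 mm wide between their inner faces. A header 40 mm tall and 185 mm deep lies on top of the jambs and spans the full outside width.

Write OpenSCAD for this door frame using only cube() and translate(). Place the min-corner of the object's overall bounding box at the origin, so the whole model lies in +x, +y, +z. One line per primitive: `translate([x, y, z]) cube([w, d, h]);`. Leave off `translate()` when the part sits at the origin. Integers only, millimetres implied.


cube([94, 185, 2076]);
translate([827, 0, 0]) cube([94, 185, 2076]);
translate([0, 0, 2076]) cube([921, 185, 40]);


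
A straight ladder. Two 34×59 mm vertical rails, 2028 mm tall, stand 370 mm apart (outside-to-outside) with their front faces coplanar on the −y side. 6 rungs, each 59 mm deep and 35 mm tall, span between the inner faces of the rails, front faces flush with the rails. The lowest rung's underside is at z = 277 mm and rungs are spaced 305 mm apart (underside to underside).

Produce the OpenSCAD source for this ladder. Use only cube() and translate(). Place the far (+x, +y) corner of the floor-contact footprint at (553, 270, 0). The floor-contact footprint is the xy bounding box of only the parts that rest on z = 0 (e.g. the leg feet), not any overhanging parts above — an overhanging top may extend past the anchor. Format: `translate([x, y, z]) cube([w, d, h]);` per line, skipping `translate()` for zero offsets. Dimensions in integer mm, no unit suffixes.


translate([183, 211, 0]) cube([34, 59, 2028]);
translate([519, 211, 0]) cube([34, 59, 2028]);
translate([217, 211, 277]) cube([302, 59, 35]);
translate([217, 211, 582]) cube([302, 59, 35]);
translate([217, 211, 887]) cube([302, 59, 35]);
translate([217, 211, 1192]) cube([302, 59, 35]);
translate([217, 211, 1497]) cube([302, 59, 35]);
translate([217, 211, 1802]) cube([302, 59, 35]);


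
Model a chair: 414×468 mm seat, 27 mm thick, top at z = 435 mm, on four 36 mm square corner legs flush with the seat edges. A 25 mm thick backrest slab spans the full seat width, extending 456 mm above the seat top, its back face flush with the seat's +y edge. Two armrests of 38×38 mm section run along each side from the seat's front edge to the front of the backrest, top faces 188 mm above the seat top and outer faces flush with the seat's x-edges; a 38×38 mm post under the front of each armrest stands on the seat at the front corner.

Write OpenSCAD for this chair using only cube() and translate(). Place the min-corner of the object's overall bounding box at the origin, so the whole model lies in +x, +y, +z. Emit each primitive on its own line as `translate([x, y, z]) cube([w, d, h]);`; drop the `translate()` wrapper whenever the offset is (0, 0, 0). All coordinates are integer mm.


translate([0, 0, 408]) cube([414, 468, 27]);
cube([36, 36, 408]);
translate([378, 0, 0]) cube([36, 36, 408]);
translate([0, 432, 0]) cube([36, 36, 408]);
translate([378, 432, 0]) cube([36, 36, 408]);
translate([0, 443, 435]) cube([414, 25, 456]);
translate([0, 0, 585]) cube([38, 443, 38]);
translate([376, 0, 585]) cube([38, 443, 38]);
translate([0, 0, 435]) cube([38, 38, 150]);
translate([376, 0, 435]) cube([38, 38, 150]);


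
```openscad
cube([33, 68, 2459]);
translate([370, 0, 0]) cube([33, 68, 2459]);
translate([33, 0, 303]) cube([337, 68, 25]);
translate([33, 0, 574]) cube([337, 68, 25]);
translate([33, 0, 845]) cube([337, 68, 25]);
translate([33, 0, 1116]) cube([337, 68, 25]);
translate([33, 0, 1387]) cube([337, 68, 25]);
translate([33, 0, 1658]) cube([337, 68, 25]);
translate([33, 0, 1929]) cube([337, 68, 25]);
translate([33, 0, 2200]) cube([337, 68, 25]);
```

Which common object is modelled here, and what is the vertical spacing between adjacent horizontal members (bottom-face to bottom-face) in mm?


A ladder. The rung spacing is 271 mm.

Two tall 33×68 posts with 8 short bars between them — a ladder. Adjacent rungs sit at z = 303 and z = 574, so the spacing is 574 − 303 = 271 mm.


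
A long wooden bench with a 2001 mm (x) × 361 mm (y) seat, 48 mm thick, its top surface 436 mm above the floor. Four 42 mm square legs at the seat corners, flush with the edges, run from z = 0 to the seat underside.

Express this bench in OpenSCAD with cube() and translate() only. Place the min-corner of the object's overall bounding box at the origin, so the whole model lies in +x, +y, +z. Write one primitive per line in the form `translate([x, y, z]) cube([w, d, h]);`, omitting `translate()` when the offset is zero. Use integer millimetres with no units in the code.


translate([0, 0, 388]) cube([2001, 361, 48]);
cube([42, 42, 388]);
translate([0, 319, 0]) cube([42, 42, 388]);
translate([1959, 0, 0]) cube([42, 42, 388]);
translate([1959, 319, 0]) cube([42, 42, 388]);


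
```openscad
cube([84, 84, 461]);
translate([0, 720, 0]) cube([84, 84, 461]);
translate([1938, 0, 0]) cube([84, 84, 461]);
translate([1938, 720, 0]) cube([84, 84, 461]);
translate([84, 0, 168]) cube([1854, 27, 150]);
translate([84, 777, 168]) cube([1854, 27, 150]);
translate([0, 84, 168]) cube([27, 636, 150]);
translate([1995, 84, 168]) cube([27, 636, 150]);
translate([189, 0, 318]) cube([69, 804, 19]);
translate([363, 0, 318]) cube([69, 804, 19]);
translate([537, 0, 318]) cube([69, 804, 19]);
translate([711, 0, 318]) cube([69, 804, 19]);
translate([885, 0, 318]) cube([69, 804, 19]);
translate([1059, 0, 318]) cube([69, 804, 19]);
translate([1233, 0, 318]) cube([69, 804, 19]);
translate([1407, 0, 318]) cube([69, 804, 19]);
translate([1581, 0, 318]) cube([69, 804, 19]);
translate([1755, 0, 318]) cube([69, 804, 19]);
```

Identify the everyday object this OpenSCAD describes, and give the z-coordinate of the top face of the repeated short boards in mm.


A bed frame. The slat-top height is 337 mm.

Four posts, four rails, and a row of slats — a bed frame. Slats sit on the rails at z = 168 + 150 = 318; with slat thickness 19, the top is 337 mm.


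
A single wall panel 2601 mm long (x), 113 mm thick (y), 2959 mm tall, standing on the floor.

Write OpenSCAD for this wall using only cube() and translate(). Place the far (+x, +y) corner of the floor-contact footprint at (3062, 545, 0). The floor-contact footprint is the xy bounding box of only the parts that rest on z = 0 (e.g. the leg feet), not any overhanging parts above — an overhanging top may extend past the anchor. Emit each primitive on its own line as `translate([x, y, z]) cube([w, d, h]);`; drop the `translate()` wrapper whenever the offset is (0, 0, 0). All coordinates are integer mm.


translate([461, 432, 0]) cube([2601, 113, 2959]);


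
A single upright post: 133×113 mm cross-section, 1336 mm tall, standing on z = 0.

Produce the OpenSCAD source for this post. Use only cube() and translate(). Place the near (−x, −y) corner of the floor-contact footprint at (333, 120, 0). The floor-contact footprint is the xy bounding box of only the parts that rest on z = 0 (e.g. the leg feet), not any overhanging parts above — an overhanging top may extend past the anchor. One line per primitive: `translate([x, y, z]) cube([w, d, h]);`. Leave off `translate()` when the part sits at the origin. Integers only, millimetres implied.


translate([333, 120, 0]) cube([133, 113, 1336]);


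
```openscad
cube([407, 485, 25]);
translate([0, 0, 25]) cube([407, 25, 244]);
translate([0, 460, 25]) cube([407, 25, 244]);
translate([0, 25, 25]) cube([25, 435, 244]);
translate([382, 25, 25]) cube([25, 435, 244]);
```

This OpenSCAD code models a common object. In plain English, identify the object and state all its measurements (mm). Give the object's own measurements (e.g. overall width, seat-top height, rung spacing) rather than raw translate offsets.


An open-topped rectangular box: outside dimensions 407×485×269 mm, with a uniform wall and base thickness of 25 mm. The base is a full 407×485 slab on the floor; four walls sit on top of the base. The front and back walls (the −y and +y sides) span the full width; the two side walls fit between them.


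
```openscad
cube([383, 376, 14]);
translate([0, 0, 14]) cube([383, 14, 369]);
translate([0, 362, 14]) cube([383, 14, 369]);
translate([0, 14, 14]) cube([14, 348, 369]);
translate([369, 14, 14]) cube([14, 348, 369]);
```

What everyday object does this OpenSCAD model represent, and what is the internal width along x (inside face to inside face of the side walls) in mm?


An open box. The internal width is 355 mm.

A 383×376 base slab with four walls standing on it — an open box. The base is 383 mm wide and the walls are 14 mm thick, so the internal width is 383 − 2 × 14 = 355 mm.


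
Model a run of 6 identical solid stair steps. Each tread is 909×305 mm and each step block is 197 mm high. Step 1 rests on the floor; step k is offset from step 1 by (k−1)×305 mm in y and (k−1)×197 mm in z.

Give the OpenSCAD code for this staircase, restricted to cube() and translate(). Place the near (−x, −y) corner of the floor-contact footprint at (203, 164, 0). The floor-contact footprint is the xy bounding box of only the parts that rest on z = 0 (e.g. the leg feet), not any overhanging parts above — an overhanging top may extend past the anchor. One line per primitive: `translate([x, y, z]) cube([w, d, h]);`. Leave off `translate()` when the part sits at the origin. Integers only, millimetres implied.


translate([203, 164, 0]) cube([909, 305, 197]);
translate([203, 469, 197]) cube([909, 305, 197]);
translate([203, 774, 394]) cube([909, 305, 197]);
translate([203, 1079, 591]) cube([909, 305, 197]);
translate([203, 1384, 788]) cube([909, 305, 197]);
translate([203, 1689, 985]) cube([909, 305, 197]);


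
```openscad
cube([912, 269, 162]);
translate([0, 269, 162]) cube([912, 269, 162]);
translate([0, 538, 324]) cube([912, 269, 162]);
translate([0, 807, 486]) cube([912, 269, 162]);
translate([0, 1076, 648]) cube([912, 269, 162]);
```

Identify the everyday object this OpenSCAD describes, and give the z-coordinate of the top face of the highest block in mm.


A staircase. The total rise is 810 mm.

5 identical blocks, each offset up and back from the previous — a staircase. Each step is 162 mm tall and there are 5 of them, so the total rise is 5 × 162 = 810 mm.


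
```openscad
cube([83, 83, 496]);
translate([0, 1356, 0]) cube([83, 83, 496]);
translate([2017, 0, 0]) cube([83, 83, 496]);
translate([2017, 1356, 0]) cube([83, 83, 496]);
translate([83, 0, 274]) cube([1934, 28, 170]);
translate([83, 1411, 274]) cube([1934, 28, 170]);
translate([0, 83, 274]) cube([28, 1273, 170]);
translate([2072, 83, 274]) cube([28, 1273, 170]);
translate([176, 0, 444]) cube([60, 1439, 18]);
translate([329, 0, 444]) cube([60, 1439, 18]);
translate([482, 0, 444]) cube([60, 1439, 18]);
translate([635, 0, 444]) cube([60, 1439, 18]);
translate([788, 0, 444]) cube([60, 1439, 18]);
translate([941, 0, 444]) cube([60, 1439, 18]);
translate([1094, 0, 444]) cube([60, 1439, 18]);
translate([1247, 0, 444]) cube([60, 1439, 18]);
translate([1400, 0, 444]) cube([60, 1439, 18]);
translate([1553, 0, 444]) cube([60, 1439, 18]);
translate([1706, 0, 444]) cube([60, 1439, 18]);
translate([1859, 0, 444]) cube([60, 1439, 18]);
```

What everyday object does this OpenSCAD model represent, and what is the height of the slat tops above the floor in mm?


A bed frame. The slat-top height is 462 mm.

Four posts, four rails, and a row of slats — a bed frame. Slats sit on the rails at z = 274 + 170 = 444; with slat thickness 18, the top is 462 mm.


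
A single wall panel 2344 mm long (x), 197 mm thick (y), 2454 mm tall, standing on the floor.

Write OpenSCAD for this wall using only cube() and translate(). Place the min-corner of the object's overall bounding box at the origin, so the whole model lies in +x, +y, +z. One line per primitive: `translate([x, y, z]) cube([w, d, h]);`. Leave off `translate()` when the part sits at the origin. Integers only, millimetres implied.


cube([2344, 197, 2454]);


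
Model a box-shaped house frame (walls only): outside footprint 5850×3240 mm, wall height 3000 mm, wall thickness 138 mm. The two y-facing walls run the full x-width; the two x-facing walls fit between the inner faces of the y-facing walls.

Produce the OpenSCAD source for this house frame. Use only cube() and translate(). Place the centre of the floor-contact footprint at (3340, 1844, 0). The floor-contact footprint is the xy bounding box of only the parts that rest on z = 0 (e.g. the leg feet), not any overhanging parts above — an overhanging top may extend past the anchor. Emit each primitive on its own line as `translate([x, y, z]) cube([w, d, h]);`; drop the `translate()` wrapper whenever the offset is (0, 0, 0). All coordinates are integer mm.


translate([415, 224, 0]) cube([5850, 138, 3000]);
translate([415, 3326, 0]) cube([5850, 138, 3000]);
translate([415, 362, 0]) cube([138, 2964, 3000]);
translate([6127, 362, 0]) cube([138, 2964, 3000]);


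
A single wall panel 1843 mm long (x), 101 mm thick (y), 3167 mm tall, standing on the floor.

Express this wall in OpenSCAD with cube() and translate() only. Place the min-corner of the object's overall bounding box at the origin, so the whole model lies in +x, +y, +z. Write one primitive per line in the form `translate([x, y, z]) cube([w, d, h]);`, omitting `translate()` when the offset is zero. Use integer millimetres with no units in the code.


cube([1843, 101, 3167]);


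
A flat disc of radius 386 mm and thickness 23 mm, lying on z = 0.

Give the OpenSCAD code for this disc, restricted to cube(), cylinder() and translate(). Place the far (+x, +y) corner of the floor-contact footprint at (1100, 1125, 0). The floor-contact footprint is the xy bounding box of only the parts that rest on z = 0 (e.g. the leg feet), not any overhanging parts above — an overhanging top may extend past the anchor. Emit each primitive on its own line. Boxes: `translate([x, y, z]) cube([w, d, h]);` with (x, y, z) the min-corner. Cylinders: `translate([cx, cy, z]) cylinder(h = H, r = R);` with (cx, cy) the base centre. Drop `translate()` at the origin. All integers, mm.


translate([714, 739, 0]) cylinder(h = 23, r = 386);


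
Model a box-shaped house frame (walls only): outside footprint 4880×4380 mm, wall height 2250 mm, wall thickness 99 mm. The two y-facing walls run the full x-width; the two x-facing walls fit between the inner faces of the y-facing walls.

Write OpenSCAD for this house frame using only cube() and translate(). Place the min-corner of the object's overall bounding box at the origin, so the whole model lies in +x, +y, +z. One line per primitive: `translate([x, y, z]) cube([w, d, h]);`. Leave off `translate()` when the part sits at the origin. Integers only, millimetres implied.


cube([4880, 99, 2250]);
translate([0, 4281, 0]) cube([4880, 99, 2250]);
translate([0, 99, 0]) cube([99, 4182, 2250]);
translate([4781, 99, 0]) cube([99, 4182, 2250]);


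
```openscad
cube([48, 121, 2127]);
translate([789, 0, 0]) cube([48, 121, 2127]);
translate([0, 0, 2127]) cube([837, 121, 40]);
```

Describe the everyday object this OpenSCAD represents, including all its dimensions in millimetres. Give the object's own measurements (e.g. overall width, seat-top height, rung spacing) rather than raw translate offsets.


A door frame. The clear opening is 741 mm wide and 2127 mm high. Two 48 mm wide jambs, 121 mm deep, stand either side of the opening from the floor to the top of the opening. A 40 mm thick head sits across the top of both jambs, spanning the full outside width of the frame.


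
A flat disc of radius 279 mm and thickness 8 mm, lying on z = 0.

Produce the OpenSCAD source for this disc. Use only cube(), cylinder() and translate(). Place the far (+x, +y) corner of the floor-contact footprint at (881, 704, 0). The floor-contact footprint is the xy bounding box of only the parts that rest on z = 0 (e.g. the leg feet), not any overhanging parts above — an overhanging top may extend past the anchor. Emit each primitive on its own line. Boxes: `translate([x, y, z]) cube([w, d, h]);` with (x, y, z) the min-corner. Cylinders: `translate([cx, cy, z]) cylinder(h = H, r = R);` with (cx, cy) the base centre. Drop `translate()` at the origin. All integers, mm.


translate([602, 425, 0]) cylinder(h = 8, r = 279);


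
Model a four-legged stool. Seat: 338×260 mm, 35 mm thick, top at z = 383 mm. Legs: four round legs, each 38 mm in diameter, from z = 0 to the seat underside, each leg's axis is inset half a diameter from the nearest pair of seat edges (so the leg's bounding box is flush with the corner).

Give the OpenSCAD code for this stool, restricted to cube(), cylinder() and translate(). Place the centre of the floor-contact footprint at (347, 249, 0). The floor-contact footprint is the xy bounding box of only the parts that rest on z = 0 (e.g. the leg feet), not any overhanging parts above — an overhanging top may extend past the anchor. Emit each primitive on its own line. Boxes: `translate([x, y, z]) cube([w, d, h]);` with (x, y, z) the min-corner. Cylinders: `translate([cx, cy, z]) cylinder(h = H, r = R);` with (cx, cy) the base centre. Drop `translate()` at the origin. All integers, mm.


translate([178, 119, 348]) cube([338, 260, 35]);
translate([197, 138, 0]) cylinder(h = 348, r = 19);
translate([497, 138, 0]) cylinder(h = 348, r = 19);
translate([197, 360, 0]) cylinder(h = 348, r = 19);
translate([497, 360, 0]) cylinder(h = 348, r = 19);


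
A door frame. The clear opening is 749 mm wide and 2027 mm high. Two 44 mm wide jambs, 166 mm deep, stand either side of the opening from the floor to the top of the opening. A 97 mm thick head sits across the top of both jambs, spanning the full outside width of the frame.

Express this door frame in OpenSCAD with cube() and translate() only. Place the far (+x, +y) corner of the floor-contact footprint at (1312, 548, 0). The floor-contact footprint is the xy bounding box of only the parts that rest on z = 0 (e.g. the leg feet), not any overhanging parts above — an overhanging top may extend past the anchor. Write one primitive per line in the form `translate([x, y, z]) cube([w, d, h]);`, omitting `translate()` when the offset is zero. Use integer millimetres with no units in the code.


translate([475, 382, 0]) cube([44, 166, 2027]);
translate([1268, 382, 0]) cube([44, 166, 2027]);
translate([475, 382, 2027]) cube([837, 166, 97]);


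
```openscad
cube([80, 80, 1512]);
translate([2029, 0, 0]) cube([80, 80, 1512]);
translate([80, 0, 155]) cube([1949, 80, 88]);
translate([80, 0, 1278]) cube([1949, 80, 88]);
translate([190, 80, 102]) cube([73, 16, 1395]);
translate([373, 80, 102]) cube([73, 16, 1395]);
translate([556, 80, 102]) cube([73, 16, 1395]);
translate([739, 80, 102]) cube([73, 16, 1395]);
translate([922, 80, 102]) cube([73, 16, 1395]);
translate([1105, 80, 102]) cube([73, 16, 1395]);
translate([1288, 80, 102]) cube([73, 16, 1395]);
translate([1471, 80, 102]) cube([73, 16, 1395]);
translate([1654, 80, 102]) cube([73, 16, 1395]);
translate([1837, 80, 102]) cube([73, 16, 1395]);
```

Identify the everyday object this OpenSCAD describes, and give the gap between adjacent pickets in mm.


A fence section. The picket gap is 110 mm.

Two posts, two rails, 10 pickets — a fence section. Span 1949 mm holds 10 pickets of 73 mm with 11 equal gaps: ⌊(1949 − 10·73) / 11⌋ = 110 mm.


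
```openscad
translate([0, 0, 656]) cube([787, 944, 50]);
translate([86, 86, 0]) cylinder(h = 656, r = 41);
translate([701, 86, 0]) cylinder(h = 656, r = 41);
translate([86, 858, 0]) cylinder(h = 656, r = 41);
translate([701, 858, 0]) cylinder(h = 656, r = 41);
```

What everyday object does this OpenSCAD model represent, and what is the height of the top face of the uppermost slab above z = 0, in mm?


A table. The table height is 706 mm.

A 787×944×50 slab sits at z = 656 on four Ø82 mm round legs — a table. The top surface is at 656 + 50 = 706 mm.


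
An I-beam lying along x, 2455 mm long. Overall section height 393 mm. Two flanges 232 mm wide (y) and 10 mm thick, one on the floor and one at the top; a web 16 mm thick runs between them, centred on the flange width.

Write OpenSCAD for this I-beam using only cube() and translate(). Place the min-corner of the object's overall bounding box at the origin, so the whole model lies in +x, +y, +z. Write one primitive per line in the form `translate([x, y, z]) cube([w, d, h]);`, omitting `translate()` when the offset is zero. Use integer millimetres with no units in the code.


cube([2455, 232, 10]);
translate([0, 108, 10]) cube([2455, 16, 373]);
translate([0, 0, 383]) cube([2455, 232, 10]);


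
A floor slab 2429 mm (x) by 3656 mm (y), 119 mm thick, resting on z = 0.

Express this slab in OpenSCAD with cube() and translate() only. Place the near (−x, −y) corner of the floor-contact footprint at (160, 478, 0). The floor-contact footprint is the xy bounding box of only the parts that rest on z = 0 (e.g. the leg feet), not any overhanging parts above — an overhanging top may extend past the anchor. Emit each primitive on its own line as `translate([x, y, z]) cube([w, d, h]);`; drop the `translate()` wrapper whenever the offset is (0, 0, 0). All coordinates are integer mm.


translate([160, 478, 0]) cube([2429, 3656, 119]);


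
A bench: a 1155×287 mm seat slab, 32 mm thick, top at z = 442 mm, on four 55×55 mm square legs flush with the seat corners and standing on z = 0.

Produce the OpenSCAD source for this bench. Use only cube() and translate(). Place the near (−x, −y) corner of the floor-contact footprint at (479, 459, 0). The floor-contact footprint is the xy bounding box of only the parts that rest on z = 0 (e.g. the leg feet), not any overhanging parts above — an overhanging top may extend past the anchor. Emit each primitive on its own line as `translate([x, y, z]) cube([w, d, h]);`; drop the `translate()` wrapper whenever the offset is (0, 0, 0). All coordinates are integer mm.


translate([479, 459, 410]) cube([1155, 287, 32]);
translate([479, 459, 0]) cube([55, 55, 410]);
translate([479, 691, 0]) cube([55, 55, 410]);
translate([1579, 459, 0]) cube([55, 55, 410]);
translate([1579, 691, 0]) cube([55, 55, 410]);


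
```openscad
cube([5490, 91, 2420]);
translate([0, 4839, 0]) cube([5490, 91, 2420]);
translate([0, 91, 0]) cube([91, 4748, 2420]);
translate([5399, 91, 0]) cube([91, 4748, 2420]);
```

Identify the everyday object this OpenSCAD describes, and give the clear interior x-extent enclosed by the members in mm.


A house (or room) frame. The interior width is 5308 mm.

Four 2420 mm walls enclosing a rectangle with no floor or roof — a room or house frame. Outside width is 5490 mm and wall thickness is 91 mm, so the interior width is 5490 − 2 × 91 = 5308 mm.


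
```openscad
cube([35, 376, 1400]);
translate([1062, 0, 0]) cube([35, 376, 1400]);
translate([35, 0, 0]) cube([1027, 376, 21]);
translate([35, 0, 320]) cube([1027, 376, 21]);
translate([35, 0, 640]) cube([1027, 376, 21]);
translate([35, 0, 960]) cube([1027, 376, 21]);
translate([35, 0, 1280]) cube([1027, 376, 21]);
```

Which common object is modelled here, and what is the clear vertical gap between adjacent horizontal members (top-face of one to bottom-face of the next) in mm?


A bookshelf. The clear shelf gap is 299 mm.

Two tall side panels with 5 horizontal boards between them — a bookshelf. The first two shelf undersides are at z = 0 and z = 320; with shelf thickness 21, the clear gap is 320 − 0 − 21 = 299 mm.


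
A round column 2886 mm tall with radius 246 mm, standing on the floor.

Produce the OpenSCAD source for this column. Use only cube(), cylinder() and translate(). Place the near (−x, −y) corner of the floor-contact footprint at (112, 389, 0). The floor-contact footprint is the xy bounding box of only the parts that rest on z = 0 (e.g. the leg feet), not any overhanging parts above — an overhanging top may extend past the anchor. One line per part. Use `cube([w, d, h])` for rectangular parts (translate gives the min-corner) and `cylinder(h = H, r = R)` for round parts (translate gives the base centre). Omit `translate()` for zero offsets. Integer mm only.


translate([358, 635, 0]) cylinder(h = 2886, r = 246);


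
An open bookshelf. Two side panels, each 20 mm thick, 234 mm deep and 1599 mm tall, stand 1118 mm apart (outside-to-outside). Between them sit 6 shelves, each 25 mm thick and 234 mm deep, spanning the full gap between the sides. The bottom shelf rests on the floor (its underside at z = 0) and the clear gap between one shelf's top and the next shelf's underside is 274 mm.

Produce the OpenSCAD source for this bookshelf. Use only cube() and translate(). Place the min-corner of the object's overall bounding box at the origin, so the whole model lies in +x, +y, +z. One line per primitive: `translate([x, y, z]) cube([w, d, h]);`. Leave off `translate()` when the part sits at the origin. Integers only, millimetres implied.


cube([20, 234, 1599]);
translate([1098, 0, 0]) cube([20, 234, 1599]);
translate([20, 0, 0]) cube([1078, 234, 25]);
translate([20, 0, 299]) cube([1078, 234, 25]);
translate([20, 0, 598]) cube([1078, 234, 25]);
translate([20, 0, 897]) cube([1078, 234, 25]);
translate([20, 0, 1196]) cube([1078, 234, 25]);
translate([20, 0, 1495]) cube([1078, 234, 25]);


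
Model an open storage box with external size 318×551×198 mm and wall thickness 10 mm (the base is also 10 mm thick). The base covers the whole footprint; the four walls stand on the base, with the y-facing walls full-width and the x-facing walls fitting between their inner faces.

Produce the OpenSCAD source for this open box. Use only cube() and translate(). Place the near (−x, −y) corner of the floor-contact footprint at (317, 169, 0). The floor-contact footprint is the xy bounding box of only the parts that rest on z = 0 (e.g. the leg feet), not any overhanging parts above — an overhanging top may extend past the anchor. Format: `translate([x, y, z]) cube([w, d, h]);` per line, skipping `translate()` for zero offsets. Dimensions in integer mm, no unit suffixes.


translate([317, 169, 0]) cube([318, 551, 10]);
translate([317, 169, 10]) cube([318, 10, 188]);
translate([317, 710, 10]) cube([318, 10, 188]);
translate([317, 179, 10]) cube([10, 531, 188]);
translate([625, 179, 10]) cube([10, 531, 188]);


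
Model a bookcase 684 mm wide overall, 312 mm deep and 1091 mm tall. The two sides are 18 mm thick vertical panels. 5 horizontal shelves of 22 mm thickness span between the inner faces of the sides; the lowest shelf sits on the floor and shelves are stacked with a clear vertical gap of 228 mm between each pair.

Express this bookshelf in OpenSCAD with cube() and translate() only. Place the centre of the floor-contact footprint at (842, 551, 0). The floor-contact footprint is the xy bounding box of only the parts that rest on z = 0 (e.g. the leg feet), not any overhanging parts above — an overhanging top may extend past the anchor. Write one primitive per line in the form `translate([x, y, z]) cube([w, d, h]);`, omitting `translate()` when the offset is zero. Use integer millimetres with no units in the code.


translate([500, 395, 0]) cube([18, 312, 1091]);
translate([1166, 395, 0]) cube([18, 312, 1091]);
translate([518, 395, 0]) cube([648, 312, 22]);
translate([518, 395, 250]) cube([648, 312, 22]);
translate([518, 395, 500]) cube([648, 312, 22]);
translate([518, 395, 750]) cube([648, 312, 22]);
translate([518, 395, 1000]) cube([648, 312, 22]);


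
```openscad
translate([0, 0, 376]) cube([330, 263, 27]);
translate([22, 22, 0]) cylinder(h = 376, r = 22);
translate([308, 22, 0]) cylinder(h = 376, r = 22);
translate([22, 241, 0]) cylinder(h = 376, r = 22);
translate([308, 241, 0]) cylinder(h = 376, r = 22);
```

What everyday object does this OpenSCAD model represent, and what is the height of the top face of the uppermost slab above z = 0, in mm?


A stool. The seat height is 403 mm.

A 330×263×27 slab at z = 376 on four corner cylinders — a stool. The seat top is 376 + 27 = 403 mm.
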